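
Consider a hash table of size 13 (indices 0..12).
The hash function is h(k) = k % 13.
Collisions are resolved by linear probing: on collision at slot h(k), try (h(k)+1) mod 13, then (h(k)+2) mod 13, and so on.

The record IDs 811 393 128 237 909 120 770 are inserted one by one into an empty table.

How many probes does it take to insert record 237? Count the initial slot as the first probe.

811: h=5 → slot 5
393: h=3 → slot 3
128: h=11 → slot 11
237: h=3, probe 3,4 → slot 4
909: h=12 → slot 12
120: h=3, probe 3,4,5,6 → slot 6
770: h=3, probe 3,4,5,6,7 → slot 7
Table: [., ., ., 393, 237, 811, 120, 770, ., ., ., 128, 909]

2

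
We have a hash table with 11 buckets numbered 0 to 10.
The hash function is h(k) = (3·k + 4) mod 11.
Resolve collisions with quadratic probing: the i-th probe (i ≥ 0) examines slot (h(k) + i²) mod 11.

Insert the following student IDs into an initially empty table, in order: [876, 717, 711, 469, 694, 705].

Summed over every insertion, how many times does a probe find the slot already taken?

876 hashes to 3; slot 3 is free => place at 3.
717 hashes to 10; slot 10 is free => place at 10.
711 hashes to 3; 3 taken => place at 4.
469 hashes to 3; 3,4 taken => place at 7.
694 hashes to 7; 7 taken => place at 8.
705 hashes to 7; 7,8 taken => place at 0.
Table: [705, _, _, 876, 711, _, _, 469, 694, _, 717]

6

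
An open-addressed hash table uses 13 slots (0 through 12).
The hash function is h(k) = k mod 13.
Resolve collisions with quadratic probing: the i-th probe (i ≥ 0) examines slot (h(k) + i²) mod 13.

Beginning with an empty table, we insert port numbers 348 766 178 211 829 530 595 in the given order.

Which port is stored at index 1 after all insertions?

348: h=10 → slot 10
766: h=12 → slot 12
178: h=9 → slot 9
211: h=3 → slot 3
829: h=10, probe 10,11 → slot 11
530: h=10, probe 10,11,1 → slot 1
595: h=10, probe 10,11,1,6 → slot 6
Table: [—, 530, —, 211, —, —, 595, —, —, 178, 348, 829, 766]

530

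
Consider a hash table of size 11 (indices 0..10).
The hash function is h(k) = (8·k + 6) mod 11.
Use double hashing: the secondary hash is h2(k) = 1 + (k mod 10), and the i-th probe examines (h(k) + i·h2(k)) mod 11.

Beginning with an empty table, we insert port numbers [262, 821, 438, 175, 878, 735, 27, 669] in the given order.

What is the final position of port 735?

2

262 hashes to 1; slot 1 is free -> place at 1.
821 hashes to 7; slot 7 is free -> place at 7.
438 hashes to 1, h2=9; 1 taken -> place at 10.
175 hashes to 9; slot 9 is free -> place at 9.
878 hashes to 1, h2=9; 1,10 taken -> place at 8.
735 hashes to 1, h2=6; 1,7 taken -> place at 2.
27 hashes to 2, h2=8; 2,10,7 taken -> place at 4.
669 hashes to 1, h2=10; 1 taken -> place at 0.
Table: [669, 262, 735, —, 27, —, —, 821, 878, 175, 438]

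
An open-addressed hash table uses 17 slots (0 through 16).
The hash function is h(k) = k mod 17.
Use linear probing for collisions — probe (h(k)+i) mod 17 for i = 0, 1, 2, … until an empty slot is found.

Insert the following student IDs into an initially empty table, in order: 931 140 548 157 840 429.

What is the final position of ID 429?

8

Insert 931: h=13, slot 13 empty → index 13.
Insert 140: h=4, slot 4 empty → index 4.
Insert 548: h=4, slot 4 occupied → index 5.
Insert 157: h=4, slots 4,5 occupied → index 6.
Insert 840: h=7, slot 7 empty → index 7.
Insert 429: h=4, slots 4,5,6,7 occupied → index 8.
Table: [_, _, _, _, 140, 548, 157, 840, 429, _, _, _, _, 931, _, _, _]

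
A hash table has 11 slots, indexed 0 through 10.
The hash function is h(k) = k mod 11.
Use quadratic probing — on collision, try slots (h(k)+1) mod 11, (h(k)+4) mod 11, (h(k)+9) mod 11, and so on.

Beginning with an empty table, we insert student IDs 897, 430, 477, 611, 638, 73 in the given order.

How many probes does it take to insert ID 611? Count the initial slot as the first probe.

2

Insert 897: h=6, slot 6 empty -> index 6.
Insert 430: h=1, slot 1 empty -> index 1.
Insert 477: h=4, slot 4 empty -> index 4.
Insert 611: h=6, slot 6 occupied -> index 7.
Insert 638: h=0, slot 0 empty -> index 0.
Insert 73: h=7, slot 7 occupied -> index 8.
Table: [638, 430, _, _, 477, _, 897, 611, 73, _, _]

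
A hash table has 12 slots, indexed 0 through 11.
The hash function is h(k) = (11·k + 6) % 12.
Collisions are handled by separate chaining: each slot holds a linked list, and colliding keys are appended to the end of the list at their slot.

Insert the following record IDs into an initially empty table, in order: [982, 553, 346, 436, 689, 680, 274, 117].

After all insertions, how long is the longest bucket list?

Insert 982: h=8, bucket 8 empty → new chain.
Insert 553: h=5, bucket 5 empty → new chain.
Insert 346: h=8, bucket 8 nonempty → append to chain.
Insert 436: h=2, bucket 2 empty → new chain.
Insert 689: h=1, bucket 1 empty → new chain.
Insert 680: h=10, bucket 10 empty → new chain.
Insert 274: h=8, bucket 8 nonempty → append to chain.
Insert 117: h=9, bucket 9 empty → new chain.
Final buckets:
0: .
1: 689
2: 436
3: .
4: .
5: 553
6: .
7: .
8: 982 -> 346 -> 274
9: 117
10: 680
11: .

3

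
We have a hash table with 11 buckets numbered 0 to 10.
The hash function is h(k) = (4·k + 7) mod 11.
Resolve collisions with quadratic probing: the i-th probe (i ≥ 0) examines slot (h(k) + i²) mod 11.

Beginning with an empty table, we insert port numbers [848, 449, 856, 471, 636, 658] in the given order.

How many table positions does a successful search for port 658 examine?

848 hashes to 0; slot 0 is free -> place at 0.
449 hashes to 10; slot 10 is free -> place at 10.
856 hashes to 10; 10,0 taken -> place at 3.
471 hashes to 10; 10,0,3 taken -> place at 8.
636 hashes to 10; 10,0,3,8 taken -> place at 4.
658 hashes to 10; 10,0,3,8,4 taken -> place at 2.
Table: [848, -, 658, 856, 636, -, -, -, 471, -, 449]
Lookup 658: h=10, probe 10,0,3,8,4,2 → found at 2.

6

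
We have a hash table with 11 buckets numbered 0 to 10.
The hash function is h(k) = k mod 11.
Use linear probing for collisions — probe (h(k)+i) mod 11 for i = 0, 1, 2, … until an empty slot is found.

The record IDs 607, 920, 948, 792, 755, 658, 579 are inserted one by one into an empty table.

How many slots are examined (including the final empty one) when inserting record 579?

607: h=2 => slot 2
920: h=7 => slot 7
948: h=2, probe 2,3 => slot 3
792: h=0 => slot 0
755: h=7, probe 7,8 => slot 8
658: h=9 => slot 9
579: h=7, probe 7,8,9,10 => slot 10
Table: [792, -, 607, 948, -, -, -, 920, 755, 658, 579]

4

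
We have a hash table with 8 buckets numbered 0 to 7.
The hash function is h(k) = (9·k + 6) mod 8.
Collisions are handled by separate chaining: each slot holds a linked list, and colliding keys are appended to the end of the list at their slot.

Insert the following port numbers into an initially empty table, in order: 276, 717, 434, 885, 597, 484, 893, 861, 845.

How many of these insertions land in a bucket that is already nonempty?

6

Insert 276: h=2, bucket 2 empty → new chain.
Insert 717: h=3, bucket 3 empty → new chain.
Insert 434: h=0, bucket 0 empty → new chain.
Insert 885: h=3, bucket 3 nonempty → append to chain.
Insert 597: h=3, bucket 3 nonempty → append to chain.
Insert 484: h=2, bucket 2 nonempty → append to chain.
Insert 893: h=3, bucket 3 nonempty → append to chain.
Insert 861: h=3, bucket 3 nonempty → append to chain.
Insert 845: h=3, bucket 3 nonempty → append to chain.
Final buckets:
0: 434
1: .
2: 276 -> 484
3: 717 -> 885 -> 597 -> 893 -> 861 -> 845
4: .
5: .
6: .
7: .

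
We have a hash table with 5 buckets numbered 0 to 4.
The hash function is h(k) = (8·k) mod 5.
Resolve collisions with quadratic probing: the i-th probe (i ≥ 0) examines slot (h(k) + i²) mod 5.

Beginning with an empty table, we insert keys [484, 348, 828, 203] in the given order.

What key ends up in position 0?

828

484: h=2 → slot 2
348: h=4 → slot 4
828: h=4, probe 4,0 → slot 0
203: h=4, probe 4,0,3 → slot 3
Table: [828, -, 484, 203, 348]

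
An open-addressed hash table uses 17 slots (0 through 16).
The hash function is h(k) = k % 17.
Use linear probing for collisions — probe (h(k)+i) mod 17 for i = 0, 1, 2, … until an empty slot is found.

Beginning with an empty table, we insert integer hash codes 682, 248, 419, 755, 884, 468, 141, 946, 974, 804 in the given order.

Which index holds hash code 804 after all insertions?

682: h=2 → slot 2
248: h=10 → slot 10
419: h=11 → slot 11
755: h=7 → slot 7
884: h=0 → slot 0
468: h=9 → slot 9
141: h=5 → slot 5
946: h=11, probe 11,12 → slot 12
974: h=5, probe 5,6 → slot 6
804: h=5, probe 5,6,7,8 → slot 8
Table: [884, _, 682, _, _, 141, 974, 755, 804, 468, 248, 419, 946, _, _, _, _]

8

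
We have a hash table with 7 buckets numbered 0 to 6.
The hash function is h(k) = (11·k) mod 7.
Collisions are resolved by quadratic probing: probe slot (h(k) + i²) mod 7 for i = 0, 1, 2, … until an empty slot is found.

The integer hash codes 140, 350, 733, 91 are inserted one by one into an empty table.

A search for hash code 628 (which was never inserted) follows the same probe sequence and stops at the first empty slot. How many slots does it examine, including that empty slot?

3

140 hashes to 0; slot 0 is free → place at 0.
350 hashes to 0; 0 taken → place at 1.
733 hashes to 6; slot 6 is free → place at 6.
91 hashes to 0; 0,1 taken → place at 4.
Table: [140, 350, _, _, 91, _, 733]
Lookup 628: h=6, probe 6,0,3 → slot 3 empty, not found.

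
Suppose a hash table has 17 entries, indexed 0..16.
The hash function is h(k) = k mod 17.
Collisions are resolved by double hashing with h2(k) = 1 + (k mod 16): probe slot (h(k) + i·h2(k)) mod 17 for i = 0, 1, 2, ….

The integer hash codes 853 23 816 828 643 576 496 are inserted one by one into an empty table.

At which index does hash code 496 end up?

4

853 hashes to 3; slot 3 is free => place at 3.
23 hashes to 6; slot 6 is free => place at 6.
816 hashes to 0; slot 0 is free => place at 0.
828 hashes to 12; slot 12 is free => place at 12.
643 hashes to 14; slot 14 is free => place at 14.
576 hashes to 15; slot 15 is free => place at 15.
496 hashes to 3, h2=1; 3 taken => place at 4.
Table: [816, ∅, ∅, 853, 496, ∅, 23, ∅, ∅, ∅, ∅, ∅, 828, ∅, 643, 576, ∅]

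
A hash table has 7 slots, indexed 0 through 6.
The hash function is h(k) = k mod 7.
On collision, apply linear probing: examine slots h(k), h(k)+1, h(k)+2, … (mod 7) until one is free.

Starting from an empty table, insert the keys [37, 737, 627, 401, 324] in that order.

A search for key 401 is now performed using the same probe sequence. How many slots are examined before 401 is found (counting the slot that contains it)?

4

Insert 37: h=2, slot 2 empty -> index 2.
Insert 737: h=2, slot 2 occupied -> index 3.
Insert 627: h=4, slot 4 empty -> index 4.
Insert 401: h=2, slots 2,3,4 occupied -> index 5.
Insert 324: h=2, slots 2,3,4,5 occupied -> index 6.
Table: [-, -, 37, 737, 627, 401, 324]
Lookup 401: h=2, probe 2,3,4,5 → found at 5.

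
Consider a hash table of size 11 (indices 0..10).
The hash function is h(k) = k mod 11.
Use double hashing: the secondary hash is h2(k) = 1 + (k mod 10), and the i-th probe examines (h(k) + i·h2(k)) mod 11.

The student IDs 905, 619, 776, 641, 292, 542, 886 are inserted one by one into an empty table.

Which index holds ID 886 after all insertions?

905 hashes to 3; slot 3 is free → place at 3.
619 hashes to 3, h2=10; 3 taken → place at 2.
776 hashes to 6; slot 6 is free → place at 6.
641 hashes to 3, h2=2; 3 taken → place at 5.
292 hashes to 6, h2=3; 6 taken → place at 9.
542 hashes to 3, h2=3; 3,6,9 taken → place at 1.
886 hashes to 6, h2=7; 6,2,9,5,1 taken → place at 8.
Table: [—, 542, 619, 905, —, 641, 776, —, 886, 292, —]

8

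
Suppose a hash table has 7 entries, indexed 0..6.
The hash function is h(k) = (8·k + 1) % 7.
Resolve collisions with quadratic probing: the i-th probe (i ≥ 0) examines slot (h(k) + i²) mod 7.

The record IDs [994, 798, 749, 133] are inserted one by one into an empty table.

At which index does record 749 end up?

994: h=1 => slot 1
798: h=1, probe 1,2 => slot 2
749: h=1, probe 1,2,5 => slot 5
133: h=1, probe 1,2,5,3 => slot 3
Table: [-, 994, 798, 133, -, 749, -]

5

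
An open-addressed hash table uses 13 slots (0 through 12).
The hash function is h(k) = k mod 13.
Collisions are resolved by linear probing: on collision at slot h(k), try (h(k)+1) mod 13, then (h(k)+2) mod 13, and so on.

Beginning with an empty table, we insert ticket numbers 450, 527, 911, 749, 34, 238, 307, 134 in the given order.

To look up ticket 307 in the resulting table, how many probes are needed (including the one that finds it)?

4

Insert 450: h=8, slot 8 empty => index 8.
Insert 527: h=7, slot 7 empty => index 7.
Insert 911: h=1, slot 1 empty => index 1.
Insert 749: h=8, slot 8 occupied => index 9.
Insert 34: h=8, slots 8,9 occupied => index 10.
Insert 238: h=4, slot 4 empty => index 4.
Insert 307: h=8, slots 8,9,10 occupied => index 11.
Insert 134: h=4, slot 4 occupied => index 5.
Table: [., 911, ., ., 238, 134, ., 527, 450, 749, 34, 307, .]
Lookup 307: h=8, probe 8,9,10,11 → found at 11.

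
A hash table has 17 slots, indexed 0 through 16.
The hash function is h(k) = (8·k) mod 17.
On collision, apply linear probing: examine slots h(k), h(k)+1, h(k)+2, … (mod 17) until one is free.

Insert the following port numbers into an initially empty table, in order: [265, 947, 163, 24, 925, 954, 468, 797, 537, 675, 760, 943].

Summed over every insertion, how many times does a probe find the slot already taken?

20

265 hashes to 12; slot 12 is free => place at 12.
947 hashes to 11; slot 11 is free => place at 11.
163 hashes to 12; 12 taken => place at 13.
24 hashes to 5; slot 5 is free => place at 5.
925 hashes to 5; 5 taken => place at 6.
954 hashes to 16; slot 16 is free => place at 16.
468 hashes to 4; slot 4 is free => place at 4.
797 hashes to 1; slot 1 is free => place at 1.
537 hashes to 12; 12,13 taken => place at 14.
675 hashes to 11; 11,12,13,14 taken => place at 15.
760 hashes to 11; 11,12,13,14,15,16 taken => place at 0.
943 hashes to 13; 13,14,15,16,0,1 taken => place at 2.
Table: [760, 797, 943, _, 468, 24, 925, _, _, _, _, 947, 265, 163, 537, 675, 954]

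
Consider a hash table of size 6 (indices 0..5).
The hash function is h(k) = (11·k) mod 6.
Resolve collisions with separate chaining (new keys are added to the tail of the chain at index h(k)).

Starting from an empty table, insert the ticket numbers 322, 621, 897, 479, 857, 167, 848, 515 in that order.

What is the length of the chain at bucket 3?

Insert 322: h=2, bucket 2 empty → new chain.
Insert 621: h=3, bucket 3 empty → new chain.
Insert 897: h=3, bucket 3 nonempty → append to chain.
Insert 479: h=1, bucket 1 empty → new chain.
Insert 857: h=1, bucket 1 nonempty → append to chain.
Insert 167: h=1, bucket 1 nonempty → append to chain.
Insert 848: h=4, bucket 4 empty → new chain.
Insert 515: h=1, bucket 1 nonempty → append to chain.
Final buckets:
0: —
1: 479 -> 857 -> 167 -> 515
2: 322
3: 621 -> 897
4: 848
5: —

2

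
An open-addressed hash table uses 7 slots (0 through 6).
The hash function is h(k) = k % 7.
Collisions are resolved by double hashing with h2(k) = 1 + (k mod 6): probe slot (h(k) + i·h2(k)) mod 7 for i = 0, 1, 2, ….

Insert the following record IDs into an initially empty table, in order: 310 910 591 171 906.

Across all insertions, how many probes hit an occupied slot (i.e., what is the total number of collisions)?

310: h=2 -> slot 2
910: h=0 -> slot 0
591: h=3 -> slot 3
171: h=3, h2=4, probe 3,0,4 -> slot 4
906: h=3, h2=1, probe 3,4,5 -> slot 5
Table: [910, _, 310, 591, 171, 906, _]

4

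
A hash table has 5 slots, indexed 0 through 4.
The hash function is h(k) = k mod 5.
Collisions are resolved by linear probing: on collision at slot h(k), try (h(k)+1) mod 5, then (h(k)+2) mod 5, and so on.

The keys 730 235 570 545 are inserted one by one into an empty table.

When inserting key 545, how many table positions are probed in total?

4

730 hashes to 0; slot 0 is free → place at 0.
235 hashes to 0; 0 taken → place at 1.
570 hashes to 0; 0,1 taken → place at 2.
545 hashes to 0; 0,1,2 taken → place at 3.
Table: [730, 235, 570, 545, —]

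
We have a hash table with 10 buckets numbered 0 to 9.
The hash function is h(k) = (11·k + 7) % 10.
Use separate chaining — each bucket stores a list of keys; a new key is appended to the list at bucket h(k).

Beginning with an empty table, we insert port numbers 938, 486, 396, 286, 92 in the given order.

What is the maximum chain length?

Insert 938: h=5, bucket 5 empty → new chain.
Insert 486: h=3, bucket 3 empty → new chain.
Insert 396: h=3, bucket 3 nonempty → append to chain.
Insert 286: h=3, bucket 3 nonempty → append to chain.
Insert 92: h=9, bucket 9 empty → new chain.
Final buckets:
0: _
1: _
2: _
3: 486 -> 396 -> 286
4: _
5: 938
6: _
7: _
8: _
9: 92

3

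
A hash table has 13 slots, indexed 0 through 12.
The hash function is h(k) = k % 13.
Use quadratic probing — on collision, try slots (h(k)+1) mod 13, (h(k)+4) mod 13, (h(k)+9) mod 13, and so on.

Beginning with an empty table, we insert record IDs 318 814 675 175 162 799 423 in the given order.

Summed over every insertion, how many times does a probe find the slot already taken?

318 hashes to 6; slot 6 is free -> place at 6.
814 hashes to 8; slot 8 is free -> place at 8.
675 hashes to 12; slot 12 is free -> place at 12.
175 hashes to 6; 6 taken -> place at 7.
162 hashes to 6; 6,7 taken -> place at 10.
799 hashes to 6; 6,7,10 taken -> place at 2.
423 hashes to 7; 7,8 taken -> place at 11.
Table: [-, -, 799, -, -, -, 318, 175, 814, -, 162, 423, 675]

8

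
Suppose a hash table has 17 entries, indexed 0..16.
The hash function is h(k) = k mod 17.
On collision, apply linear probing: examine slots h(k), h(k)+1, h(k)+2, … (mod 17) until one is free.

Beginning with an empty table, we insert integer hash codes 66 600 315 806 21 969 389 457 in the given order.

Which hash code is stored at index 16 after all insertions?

Insert 66: h=15, slot 15 empty => index 15.
Insert 600: h=5, slot 5 empty => index 5.
Insert 315: h=9, slot 9 empty => index 9.
Insert 806: h=7, slot 7 empty => index 7.
Insert 21: h=4, slot 4 empty => index 4.
Insert 969: h=0, slot 0 empty => index 0.
Insert 389: h=15, slot 15 occupied => index 16.
Insert 457: h=15, slots 15,16,0 occupied => index 1.
Table: [969, 457, _, _, 21, 600, _, 806, _, 315, _, _, _, _, _, 66, 389]

389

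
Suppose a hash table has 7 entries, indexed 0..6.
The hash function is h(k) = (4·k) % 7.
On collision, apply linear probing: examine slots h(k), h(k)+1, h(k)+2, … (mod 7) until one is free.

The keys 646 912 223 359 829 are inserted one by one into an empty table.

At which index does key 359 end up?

Insert 646: h=1, slot 1 empty -> index 1.
Insert 912: h=1, slot 1 occupied -> index 2.
Insert 223: h=3, slot 3 empty -> index 3.
Insert 359: h=1, slots 1,2,3 occupied -> index 4.
Insert 829: h=5, slot 5 empty -> index 5.
Table: [—, 646, 912, 223, 359, 829, —]

4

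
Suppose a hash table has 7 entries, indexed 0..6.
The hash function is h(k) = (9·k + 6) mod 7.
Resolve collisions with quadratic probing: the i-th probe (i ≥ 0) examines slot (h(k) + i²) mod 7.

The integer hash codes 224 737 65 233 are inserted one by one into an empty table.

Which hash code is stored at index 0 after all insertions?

224: h=6 → slot 6
737: h=3 → slot 3
65: h=3, probe 3,4 → slot 4
233: h=3, probe 3,4,0 → slot 0
Table: [233, _, _, 737, 65, _, 224]

233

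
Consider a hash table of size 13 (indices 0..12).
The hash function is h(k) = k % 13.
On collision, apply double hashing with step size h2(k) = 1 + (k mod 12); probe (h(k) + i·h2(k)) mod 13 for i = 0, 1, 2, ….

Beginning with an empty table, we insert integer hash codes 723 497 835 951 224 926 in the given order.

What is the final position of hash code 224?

12

723: h=8 => slot 8
497: h=3 => slot 3
835: h=3, h2=8, probe 3,11 => slot 11
951: h=2 => slot 2
224: h=3, h2=9, probe 3,12 => slot 12
926: h=3, h2=3, probe 3,6 => slot 6
Table: [—, —, 951, 497, —, —, 926, —, 723, —, —, 835, 224]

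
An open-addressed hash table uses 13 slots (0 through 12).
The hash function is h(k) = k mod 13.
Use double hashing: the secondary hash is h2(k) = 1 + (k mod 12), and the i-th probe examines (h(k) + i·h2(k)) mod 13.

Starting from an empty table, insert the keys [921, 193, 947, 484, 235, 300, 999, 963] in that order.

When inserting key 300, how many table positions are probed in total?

2

921 hashes to 11; slot 11 is free -> place at 11.
193 hashes to 11, h2=2; 11 taken -> place at 0.
947 hashes to 11, h2=12; 11 taken -> place at 10.
484 hashes to 3; slot 3 is free -> place at 3.
235 hashes to 1; slot 1 is free -> place at 1.
300 hashes to 1, h2=1; 1 taken -> place at 2.
999 hashes to 11, h2=4; 11,2 taken -> place at 6.
963 hashes to 1, h2=4; 1 taken -> place at 5.
Table: [193, 235, 300, 484, -, 963, 999, -, -, -, 947, 921, -]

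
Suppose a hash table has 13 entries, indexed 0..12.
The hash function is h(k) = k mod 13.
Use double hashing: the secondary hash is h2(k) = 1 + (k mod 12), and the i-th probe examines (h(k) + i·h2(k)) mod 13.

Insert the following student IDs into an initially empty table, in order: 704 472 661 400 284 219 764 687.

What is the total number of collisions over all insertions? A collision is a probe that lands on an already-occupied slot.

12

Insert 704: h=2, slot 2 empty => index 2.
Insert 472: h=4, slot 4 empty => index 4.
Insert 661: h=11, slot 11 empty => index 11.
Insert 400: h=10, slot 10 empty => index 10.
Insert 284: h=11, h2=9, slot 11 occupied => index 7.
Insert 219: h=11, h2=4, slots 11,2 occupied => index 6.
Insert 764: h=10, h2=9, slots 10,6,2,11,7 occupied => index 3.
Insert 687: h=11, h2=4, slots 11,2,6,10 occupied => index 1.
Table: [∅, 687, 704, 764, 472, ∅, 219, 284, ∅, ∅, 400, 661, ∅]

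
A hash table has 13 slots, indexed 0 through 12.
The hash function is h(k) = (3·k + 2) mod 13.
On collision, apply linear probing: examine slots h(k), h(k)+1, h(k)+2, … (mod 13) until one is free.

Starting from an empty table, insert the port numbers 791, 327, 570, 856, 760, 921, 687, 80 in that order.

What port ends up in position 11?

856

Insert 791: h=9, slot 9 empty -> index 9.
Insert 327: h=8, slot 8 empty -> index 8.
Insert 570: h=9, slot 9 occupied -> index 10.
Insert 856: h=9, slots 9,10 occupied -> index 11.
Insert 760: h=7, slot 7 empty -> index 7.
Insert 921: h=9, slots 9,10,11 occupied -> index 12.
Insert 687: h=9, slots 9,10,11,12 occupied -> index 0.
Insert 80: h=8, slots 8,9,10,11,12,0 occupied -> index 1.
Table: [687, 80, ., ., ., ., ., 760, 327, 791, 570, 856, 921]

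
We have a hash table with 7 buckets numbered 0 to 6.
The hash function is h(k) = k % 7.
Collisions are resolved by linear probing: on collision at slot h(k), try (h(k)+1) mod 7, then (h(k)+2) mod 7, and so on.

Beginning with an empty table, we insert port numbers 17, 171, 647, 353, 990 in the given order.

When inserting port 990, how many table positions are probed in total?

Insert 17: h=3, slot 3 empty => index 3.
Insert 171: h=3, slot 3 occupied => index 4.
Insert 647: h=3, slots 3,4 occupied => index 5.
Insert 353: h=3, slots 3,4,5 occupied => index 6.
Insert 990: h=3, slots 3,4,5,6 occupied => index 0.
Table: [990, —, —, 17, 171, 647, 353]

5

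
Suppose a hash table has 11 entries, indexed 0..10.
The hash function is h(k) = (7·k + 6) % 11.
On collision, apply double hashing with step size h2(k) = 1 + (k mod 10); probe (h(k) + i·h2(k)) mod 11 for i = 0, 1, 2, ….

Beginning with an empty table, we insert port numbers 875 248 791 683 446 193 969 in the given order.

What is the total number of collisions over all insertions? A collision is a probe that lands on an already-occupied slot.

875 hashes to 4; slot 4 is free → place at 4.
248 hashes to 4, h2=9; 4 taken → place at 2.
791 hashes to 10; slot 10 is free → place at 10.
683 hashes to 2, h2=4; 2 taken → place at 6.
446 hashes to 4, h2=7; 4 taken → place at 0.
193 hashes to 4, h2=4; 4 taken → place at 8.
969 hashes to 2, h2=10; 2 taken → place at 1.
Table: [446, 969, 248, —, 875, —, 683, —, 193, —, 791]

5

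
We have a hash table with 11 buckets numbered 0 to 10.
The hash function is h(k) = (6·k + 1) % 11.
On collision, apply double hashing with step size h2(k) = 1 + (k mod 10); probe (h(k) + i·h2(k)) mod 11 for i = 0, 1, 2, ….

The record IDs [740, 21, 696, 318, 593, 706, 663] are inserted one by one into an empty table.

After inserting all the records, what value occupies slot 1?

Insert 740: h=8, slot 8 empty => index 8.
Insert 21: h=6, slot 6 empty => index 6.
Insert 696: h=8, h2=7, slot 8 occupied => index 4.
Insert 318: h=6, h2=9, slots 6,4 occupied => index 2.
Insert 593: h=6, h2=4, slot 6 occupied => index 10.
Insert 706: h=2, h2=7, slot 2 occupied => index 9.
Insert 663: h=8, h2=4, slot 8 occupied => index 1.
Table: [., 663, 318, ., 696, ., 21, ., 740, 706, 593]

663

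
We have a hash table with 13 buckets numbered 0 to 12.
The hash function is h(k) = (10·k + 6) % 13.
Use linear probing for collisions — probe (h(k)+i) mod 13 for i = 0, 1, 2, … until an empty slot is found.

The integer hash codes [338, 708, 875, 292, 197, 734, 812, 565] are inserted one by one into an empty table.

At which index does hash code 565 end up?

338: h=6 → slot 6
708: h=1 → slot 1
875: h=7 → slot 7
292: h=1, probe 1,2 → slot 2
197: h=0 → slot 0
734: h=1, probe 1,2,3 → slot 3
812: h=1, probe 1,2,3,4 → slot 4
565: h=1, probe 1,2,3,4,5 → slot 5
Table: [197, 708, 292, 734, 812, 565, 338, 875, ∅, ∅, ∅, ∅, ∅]

5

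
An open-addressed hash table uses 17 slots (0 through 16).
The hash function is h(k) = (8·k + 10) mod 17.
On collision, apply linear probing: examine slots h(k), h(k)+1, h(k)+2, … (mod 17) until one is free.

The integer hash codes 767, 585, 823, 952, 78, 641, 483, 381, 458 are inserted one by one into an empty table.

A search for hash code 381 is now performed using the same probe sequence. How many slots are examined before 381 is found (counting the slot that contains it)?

Insert 767: h=9, slot 9 empty => index 9.
Insert 585: h=15, slot 15 empty => index 15.
Insert 823: h=15, slot 15 occupied => index 16.
Insert 952: h=10, slot 10 empty => index 10.
Insert 78: h=5, slot 5 empty => index 5.
Insert 641: h=4, slot 4 empty => index 4.
Insert 483: h=15, slots 15,16 occupied => index 0.
Insert 381: h=15, slots 15,16,0 occupied => index 1.
Insert 458: h=2, slot 2 empty => index 2.
Table: [483, 381, 458, _, 641, 78, _, _, _, 767, 952, _, _, _, _, 585, 823]
Lookup 381: h=15, probe 15,16,0,1 → found at 1.

4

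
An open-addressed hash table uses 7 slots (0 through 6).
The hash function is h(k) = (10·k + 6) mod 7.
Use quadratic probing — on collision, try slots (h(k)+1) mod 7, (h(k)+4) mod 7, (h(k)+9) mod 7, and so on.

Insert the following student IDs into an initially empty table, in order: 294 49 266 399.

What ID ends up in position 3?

266

Insert 294: h=6, slot 6 empty -> index 6.
Insert 49: h=6, slot 6 occupied -> index 0.
Insert 266: h=6, slots 6,0 occupied -> index 3.
Insert 399: h=6, slots 6,0,3 occupied -> index 1.
Table: [49, 399, ., 266, ., ., 294]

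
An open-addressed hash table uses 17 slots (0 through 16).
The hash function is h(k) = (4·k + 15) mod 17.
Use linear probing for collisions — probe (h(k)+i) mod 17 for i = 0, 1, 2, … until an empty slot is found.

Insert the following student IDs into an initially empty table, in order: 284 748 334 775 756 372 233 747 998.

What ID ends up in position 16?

998

284: h=12 => slot 12
748: h=15 => slot 15
334: h=8 => slot 8
775: h=4 => slot 4
756: h=13 => slot 13
372: h=7 => slot 7
233: h=12, probe 12,13,14 => slot 14
747: h=11 => slot 11
998: h=12, probe 12,13,14,15,16 => slot 16
Table: [., ., ., ., 775, ., ., 372, 334, ., ., 747, 284, 756, 233, 748, 998]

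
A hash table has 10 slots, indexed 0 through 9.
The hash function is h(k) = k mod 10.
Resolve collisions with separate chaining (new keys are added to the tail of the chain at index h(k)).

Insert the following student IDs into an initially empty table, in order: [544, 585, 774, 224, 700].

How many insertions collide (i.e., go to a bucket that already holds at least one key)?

Insert 544: h=4, bucket 4 empty → new chain.
Insert 585: h=5, bucket 5 empty → new chain.
Insert 774: h=4, bucket 4 nonempty → append to chain.
Insert 224: h=4, bucket 4 nonempty → append to chain.
Insert 700: h=0, bucket 0 empty → new chain.
Final buckets:
0: 700
1: ∅
2: ∅
3: ∅
4: 544 -> 774 -> 224
5: 585
6: ∅
7: ∅
8: ∅
9: ∅

2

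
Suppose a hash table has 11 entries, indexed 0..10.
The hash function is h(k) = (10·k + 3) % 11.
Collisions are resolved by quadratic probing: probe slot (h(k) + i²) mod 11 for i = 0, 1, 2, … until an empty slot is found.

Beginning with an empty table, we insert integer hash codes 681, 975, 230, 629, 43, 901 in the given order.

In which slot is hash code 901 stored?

2

681: h=4 → slot 4
975: h=7 → slot 7
230: h=4, probe 4,5 → slot 5
629: h=1 → slot 1
43: h=4, probe 4,5,8 → slot 8
901: h=4, probe 4,5,8,2 → slot 2
Table: [., 629, 901, ., 681, 230, ., 975, 43, ., .]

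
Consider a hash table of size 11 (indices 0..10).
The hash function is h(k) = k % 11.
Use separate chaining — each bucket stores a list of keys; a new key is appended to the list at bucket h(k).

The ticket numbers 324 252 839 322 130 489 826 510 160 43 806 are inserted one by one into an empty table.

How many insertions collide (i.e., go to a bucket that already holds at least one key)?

4

324 → bucket 5
252 → bucket 10
839 → bucket 3
322 → bucket 3 (collision)
130 → bucket 9
489 → bucket 5 (collision)
826 → bucket 1
510 → bucket 4
160 → bucket 6
43 → bucket 10 (collision)
806 → bucket 3 (collision)
Final buckets:
0: ∅
1: 826
2: ∅
3: 839 -> 322 -> 806
4: 510
5: 324 -> 489
6: 160
7: ∅
8: ∅
9: 130
10: 252 -> 43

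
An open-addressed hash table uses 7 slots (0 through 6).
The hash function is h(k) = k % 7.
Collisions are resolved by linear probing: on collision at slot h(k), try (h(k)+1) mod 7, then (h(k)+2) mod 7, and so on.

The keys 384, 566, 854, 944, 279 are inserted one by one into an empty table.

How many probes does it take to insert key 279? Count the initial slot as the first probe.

384 hashes to 6; slot 6 is free -> place at 6.
566 hashes to 6; 6 taken -> place at 0.
854 hashes to 0; 0 taken -> place at 1.
944 hashes to 6; 6,0,1 taken -> place at 2.
279 hashes to 6; 6,0,1,2 taken -> place at 3.
Table: [566, 854, 944, 279, ∅, ∅, 384]

5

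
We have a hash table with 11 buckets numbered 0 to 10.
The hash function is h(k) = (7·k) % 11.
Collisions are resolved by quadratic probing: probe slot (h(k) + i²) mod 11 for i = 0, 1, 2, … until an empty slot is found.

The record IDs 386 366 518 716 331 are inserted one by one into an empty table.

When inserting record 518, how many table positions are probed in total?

2

386: h=7 -> slot 7
366: h=10 -> slot 10
518: h=7, probe 7,8 -> slot 8
716: h=7, probe 7,8,0 -> slot 0
331: h=7, probe 7,8,0,5 -> slot 5
Table: [716, —, —, —, —, 331, —, 386, 518, —, 366]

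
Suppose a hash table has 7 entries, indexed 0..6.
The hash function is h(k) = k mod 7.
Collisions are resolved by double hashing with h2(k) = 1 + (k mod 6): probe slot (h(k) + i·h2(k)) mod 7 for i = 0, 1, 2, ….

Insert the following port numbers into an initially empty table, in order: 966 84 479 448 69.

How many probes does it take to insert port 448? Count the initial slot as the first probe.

2

966: h=0 => slot 0
84: h=0, h2=1, probe 0,1 => slot 1
479: h=3 => slot 3
448: h=0, h2=5, probe 0,5 => slot 5
69: h=6 => slot 6
Table: [966, 84, ., 479, ., 448, 69]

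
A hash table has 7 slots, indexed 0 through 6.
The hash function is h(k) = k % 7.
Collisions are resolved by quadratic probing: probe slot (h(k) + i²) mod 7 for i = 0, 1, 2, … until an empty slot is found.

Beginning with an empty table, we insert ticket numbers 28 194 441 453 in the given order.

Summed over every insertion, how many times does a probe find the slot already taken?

Insert 28: h=0, slot 0 empty → index 0.
Insert 194: h=5, slot 5 empty → index 5.
Insert 441: h=0, slot 0 occupied → index 1.
Insert 453: h=5, slot 5 occupied → index 6.
Table: [28, 441, ∅, ∅, ∅, 194, 453]

2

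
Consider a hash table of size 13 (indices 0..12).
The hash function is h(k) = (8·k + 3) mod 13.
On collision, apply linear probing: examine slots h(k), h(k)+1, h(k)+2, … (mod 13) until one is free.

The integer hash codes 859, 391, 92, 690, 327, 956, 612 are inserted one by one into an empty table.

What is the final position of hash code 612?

2

Insert 859: h=11, slot 11 empty -> index 11.
Insert 391: h=11, slot 11 occupied -> index 12.
Insert 92: h=11, slots 11,12 occupied -> index 0.
Insert 690: h=11, slots 11,12,0 occupied -> index 1.
Insert 327: h=6, slot 6 empty -> index 6.
Insert 956: h=7, slot 7 empty -> index 7.
Insert 612: h=11, slots 11,12,0,1 occupied -> index 2.
Table: [92, 690, 612, -, -, -, 327, 956, -, -, -, 859, 391]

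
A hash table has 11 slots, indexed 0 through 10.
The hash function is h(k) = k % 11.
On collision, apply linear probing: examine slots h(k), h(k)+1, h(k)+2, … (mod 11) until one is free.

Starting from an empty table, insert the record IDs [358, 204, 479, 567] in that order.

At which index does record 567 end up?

358 hashes to 6; slot 6 is free -> place at 6.
204 hashes to 6; 6 taken -> place at 7.
479 hashes to 6; 6,7 taken -> place at 8.
567 hashes to 6; 6,7,8 taken -> place at 9.
Table: [—, —, —, —, —, —, 358, 204, 479, 567, —]

9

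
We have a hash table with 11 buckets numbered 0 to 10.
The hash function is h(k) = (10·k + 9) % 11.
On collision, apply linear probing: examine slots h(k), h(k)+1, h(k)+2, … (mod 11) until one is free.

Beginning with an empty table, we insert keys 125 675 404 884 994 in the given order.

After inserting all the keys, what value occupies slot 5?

Insert 125: h=5, slot 5 empty → index 5.
Insert 675: h=5, slot 5 occupied → index 6.
Insert 404: h=1, slot 1 empty → index 1.
Insert 884: h=5, slots 5,6 occupied → index 7.
Insert 994: h=5, slots 5,6,7 occupied → index 8.
Table: [., 404, ., ., ., 125, 675, 884, 994, ., .]

125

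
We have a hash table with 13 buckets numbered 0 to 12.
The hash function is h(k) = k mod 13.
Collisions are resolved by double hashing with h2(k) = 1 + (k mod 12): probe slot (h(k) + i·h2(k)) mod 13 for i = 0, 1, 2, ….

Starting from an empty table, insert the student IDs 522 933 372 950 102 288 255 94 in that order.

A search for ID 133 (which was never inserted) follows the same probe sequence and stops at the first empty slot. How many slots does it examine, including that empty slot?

522 hashes to 2; slot 2 is free -> place at 2.
933 hashes to 10; slot 10 is free -> place at 10.
372 hashes to 8; slot 8 is free -> place at 8.
950 hashes to 1; slot 1 is free -> place at 1.
102 hashes to 11; slot 11 is free -> place at 11.
288 hashes to 2, h2=1; 2 taken -> place at 3.
255 hashes to 8, h2=4; 8 taken -> place at 12.
94 hashes to 3, h2=11; 3,1,12,10,8 taken -> place at 6.
Table: [., 950, 522, 288, ., ., 94, ., 372, ., 933, 102, 255]
Lookup 133: h=3, h2=2, probe 3,5 → slot 5 empty, not found.

2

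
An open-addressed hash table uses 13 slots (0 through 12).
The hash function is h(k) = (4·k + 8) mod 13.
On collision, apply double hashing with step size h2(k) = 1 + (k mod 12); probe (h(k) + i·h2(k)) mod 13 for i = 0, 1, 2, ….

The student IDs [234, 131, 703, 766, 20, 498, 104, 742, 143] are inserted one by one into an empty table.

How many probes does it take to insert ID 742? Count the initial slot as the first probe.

234: h=8 → slot 8
131: h=12 → slot 12
703: h=12, h2=8, probe 12,7 → slot 7
766: h=4 → slot 4
20: h=10 → slot 10
498: h=11 → slot 11
104: h=8, h2=9, probe 8,4,0 → slot 0
742: h=12, h2=11, probe 12,10,8,6 → slot 6
143: h=8, h2=12, probe 8,7,6,5 → slot 5
Table: [104, —, —, —, 766, 143, 742, 703, 234, —, 20, 498, 131]

4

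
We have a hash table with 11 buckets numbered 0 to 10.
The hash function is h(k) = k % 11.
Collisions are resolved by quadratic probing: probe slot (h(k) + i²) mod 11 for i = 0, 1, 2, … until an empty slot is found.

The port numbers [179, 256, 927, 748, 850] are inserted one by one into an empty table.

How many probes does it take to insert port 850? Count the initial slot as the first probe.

4

179: h=3 → slot 3
256: h=3, probe 3,4 → slot 4
927: h=3, probe 3,4,7 → slot 7
748: h=0 → slot 0
850: h=3, probe 3,4,7,1 → slot 1
Table: [748, 850, —, 179, 256, —, —, 927, —, —, —]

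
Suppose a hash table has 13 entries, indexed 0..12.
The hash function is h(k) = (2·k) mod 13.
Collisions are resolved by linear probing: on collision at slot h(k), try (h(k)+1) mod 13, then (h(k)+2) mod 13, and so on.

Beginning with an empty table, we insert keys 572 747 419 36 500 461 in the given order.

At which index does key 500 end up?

572 hashes to 0; slot 0 is free → place at 0.
747 hashes to 12; slot 12 is free → place at 12.
419 hashes to 6; slot 6 is free → place at 6.
36 hashes to 7; slot 7 is free → place at 7.
500 hashes to 12; 12,0 taken → place at 1.
461 hashes to 12; 12,0,1 taken → place at 2.
Table: [572, 500, 461, ∅, ∅, ∅, 419, 36, ∅, ∅, ∅, ∅, 747]

1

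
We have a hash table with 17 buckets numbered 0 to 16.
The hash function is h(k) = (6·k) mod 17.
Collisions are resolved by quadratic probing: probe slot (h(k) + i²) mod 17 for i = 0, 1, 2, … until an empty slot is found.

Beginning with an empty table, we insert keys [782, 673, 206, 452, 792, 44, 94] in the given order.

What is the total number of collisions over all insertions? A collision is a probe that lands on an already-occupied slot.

782: h=0 → slot 0
673: h=9 → slot 9
206: h=12 → slot 12
452: h=9, probe 9,10 → slot 10
792: h=9, probe 9,10,13 → slot 13
44: h=9, probe 9,10,13,1 → slot 1
94: h=3 → slot 3
Table: [782, 44, —, 94, —, —, —, —, —, 673, 452, —, 206, 792, —, —, —]

6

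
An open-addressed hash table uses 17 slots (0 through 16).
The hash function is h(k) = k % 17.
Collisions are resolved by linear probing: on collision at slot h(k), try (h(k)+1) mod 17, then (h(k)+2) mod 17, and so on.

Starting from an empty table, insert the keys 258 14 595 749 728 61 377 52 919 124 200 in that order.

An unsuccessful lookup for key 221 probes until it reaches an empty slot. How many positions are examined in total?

258: h=3 => slot 3
14: h=14 => slot 14
595: h=0 => slot 0
749: h=1 => slot 1
728: h=14, probe 14,15 => slot 15
61: h=10 => slot 10
377: h=3, probe 3,4 => slot 4
52: h=1, probe 1,2 => slot 2
919: h=1, probe 1,2,3,4,5 => slot 5
124: h=5, probe 5,6 => slot 6
200: h=13 => slot 13
Table: [595, 749, 52, 258, 377, 919, 124, ., ., ., 61, ., ., 200, 14, 728, .]
Lookup 221: h=0, probe 0,1,2,3,4,5,6,7 → slot 7 empty, not found.

8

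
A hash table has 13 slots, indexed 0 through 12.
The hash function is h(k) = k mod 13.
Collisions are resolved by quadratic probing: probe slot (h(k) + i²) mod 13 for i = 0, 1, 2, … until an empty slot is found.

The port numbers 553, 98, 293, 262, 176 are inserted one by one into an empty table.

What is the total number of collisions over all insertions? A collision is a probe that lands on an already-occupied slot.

6

553: h=7 → slot 7
98: h=7, probe 7,8 → slot 8
293: h=7, probe 7,8,11 → slot 11
262: h=2 → slot 2
176: h=7, probe 7,8,11,3 → slot 3
Table: [—, —, 262, 176, —, —, —, 553, 98, —, —, 293, —]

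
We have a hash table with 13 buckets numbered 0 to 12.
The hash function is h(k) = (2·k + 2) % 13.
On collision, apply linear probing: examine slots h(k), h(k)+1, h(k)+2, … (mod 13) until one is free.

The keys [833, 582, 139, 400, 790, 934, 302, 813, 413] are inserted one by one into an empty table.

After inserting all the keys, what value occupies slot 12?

934

Insert 833: h=4, slot 4 empty => index 4.
Insert 582: h=9, slot 9 empty => index 9.
Insert 139: h=7, slot 7 empty => index 7.
Insert 400: h=9, slot 9 occupied => index 10.
Insert 790: h=9, slots 9,10 occupied => index 11.
Insert 934: h=11, slot 11 occupied => index 12.
Insert 302: h=8, slot 8 empty => index 8.
Insert 813: h=3, slot 3 empty => index 3.
Insert 413: h=9, slots 9,10,11,12 occupied => index 0.
Table: [413, _, _, 813, 833, _, _, 139, 302, 582, 400, 790, 934]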